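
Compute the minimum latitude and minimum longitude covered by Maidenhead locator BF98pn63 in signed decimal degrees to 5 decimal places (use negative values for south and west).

-31.44583, -140.70000

Field B=1, F=5: +1·20° lon, +5·10° lat → SW at lon -160°, lat -40°.
Square 9, 8: +9·2° lon, +8·1° lat → SW at lon -142°, lat -32°.
Subsquare p=15, n=13: +15·0.0833333° lon, +13·0.0416667° lat → SW at lon -140.75°, lat -31.4583°.
Extended square 6, 3: +6·0.00833333° lon, +3·0.00416667° lat → SW at lon -140.7°, lat -31.4458°.
latitude -31.44583, longitude -140.70000.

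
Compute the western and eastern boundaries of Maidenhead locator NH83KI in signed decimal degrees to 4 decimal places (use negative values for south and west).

Field N=13, H=7: +13·20° lon, +7·10° lat → SW at lon 80°, lat -20°.
Square 8, 3: +8·2° lon, +3·1° lat → SW at lon 96°, lat -17°.
Subsquare k=10, i=8: +10·0.0833333° lon, +8·0.0416667° lat → SW at lon 96.8333°, lat -16.6667°.
Cell spans 0.0833333° lon × 0.0416667° lat.
west 96.8333, east 96.9167.

96.8333, 96.9167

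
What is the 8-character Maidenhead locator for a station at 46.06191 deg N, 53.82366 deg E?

LN66vb84

Add 180° to longitude and 90° to latitude: 233.82366, 136.06191.
Field: lon ⌊233.82366/20⌋ = 11 → L; lat ⌊136.06191/10⌋ = 13 → N.
Square: lon ⌊13.82366/2⌋ = 6; lat ⌊6.06191/1⌋ = 6.
Subsquare: lon ⌊1.82366/0.0833333⌋ = 21 → v; lat ⌊0.06191/0.0416667⌋ = 1 → b.
Extended square: lon ⌊0.07366/0.00833333⌋ = 8; lat ⌊0.02024/0.00416667⌋ = 4.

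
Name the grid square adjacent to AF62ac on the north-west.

AF52xd

Longitude subsquare a = 0; −1 → -1, wraps to 23 = x, carry into square.
Longitude square 6; −1 → 5.
Latitude subsquare c = 2; +1 → 3 = d.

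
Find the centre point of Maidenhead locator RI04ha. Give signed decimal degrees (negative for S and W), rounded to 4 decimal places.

Field R=17, I=8: +17·20° lon, +8·10° lat → SW at lon 160°, lat -10°.
Square 0, 4: +0·2° lon, +4·1° lat → SW at lon 160°, lat -6°.
Subsquare h=7, a=0: +7·0.0833333° lon, +0·0.0416667° lat → SW at lon 160.583°, lat -6°.
Cell spans 0.0833333° lon × 0.0416667° lat. Centre is SW corner plus half of each.
latitude -5.9792, longitude 160.6250.

-5.9792, 160.6250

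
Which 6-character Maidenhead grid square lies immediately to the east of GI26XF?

GI36af

Longitude subsquare x = 23; +1 → 24, wraps to 0 = a, carry into square.
Longitude square 2; +1 → 3.
The latitude characters are unchanged.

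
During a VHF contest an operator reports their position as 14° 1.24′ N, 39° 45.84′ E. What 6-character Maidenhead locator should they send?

KK94va

Shift to the Maidenhead origin (180°W, 90°S): lon 219.7640, lat 104.0207.
Field: lon ⌊219.7640/20⌋ = 10 → K; lat ⌊104.0207/10⌋ = 10 → K.
Square: lon ⌊19.7640/2⌋ = 9; lat ⌊4.0207/1⌋ = 4.
Subsquare: lon ⌊1.7640/0.0833333⌋ = 21 → v; lat ⌊0.0207/0.0416667⌋ = 0 → a.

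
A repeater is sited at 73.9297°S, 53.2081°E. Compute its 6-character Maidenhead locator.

LB66ob

Offset from 180°W / 90°S: lon 233.2081°, lat 16.0703°.
Field (20°×10°, letters A–R): 233.2081/20 → 11 → L, 16.0703/10 → 1 → B; chars LB.
Square (2°×1°, digits 0–9): 13.2081/2 → 6, 6.0703/1 → 6; chars 66.
Subsquare (5′×2.5′, letters a–x): 1.2081/0.0833333 → 14 → o, 0.0703/0.0416667 → 1 → b; chars ob.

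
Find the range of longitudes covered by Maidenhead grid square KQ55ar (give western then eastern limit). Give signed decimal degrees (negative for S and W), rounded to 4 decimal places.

30.0000, 30.0833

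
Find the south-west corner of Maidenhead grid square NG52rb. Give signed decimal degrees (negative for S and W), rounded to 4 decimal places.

-27.9583, 91.4167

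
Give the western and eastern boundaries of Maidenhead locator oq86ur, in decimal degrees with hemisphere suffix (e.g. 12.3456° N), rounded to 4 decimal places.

117.6667° E, 117.7500° E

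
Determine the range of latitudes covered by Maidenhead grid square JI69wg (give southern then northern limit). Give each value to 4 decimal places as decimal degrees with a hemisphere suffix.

0.7500° S, 0.7083° S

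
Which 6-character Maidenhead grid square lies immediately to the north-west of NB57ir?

Longitude subsquare i = 8; −1 → 7 = h.
Latitude subsquare r = 17; +1 → 18 = s.

NB57hs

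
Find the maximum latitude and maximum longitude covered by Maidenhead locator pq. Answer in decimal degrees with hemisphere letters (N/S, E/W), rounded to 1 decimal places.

Field P=15, Q=16: +15·20° lon, +16·10° lat → SW at lon 120°, lat 70°.
Cell spans 20° lon × 10° lat. NE corner is SW corner plus one full cell.
latitude 80.0° N, longitude 140.0° E.

80.0° N, 140.0° E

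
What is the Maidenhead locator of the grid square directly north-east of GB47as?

Longitude subsquare a = 0; +1 → 1 = b.
Latitude subsquare s = 18; +1 → 19 = t.

GB47bt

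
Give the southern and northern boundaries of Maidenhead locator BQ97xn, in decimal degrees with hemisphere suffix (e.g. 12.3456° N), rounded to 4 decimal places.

77.5417° N, 77.5833° N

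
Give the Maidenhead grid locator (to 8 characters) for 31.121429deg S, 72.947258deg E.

MF68lv30

Shift to the Maidenhead origin (180°W, 90°S): lon 252.94726, lat 58.87857.
Field: 252.94726/20 → 12 → M, 58.87857/10 → 5 → F; chars MF.
Square: 12.94726/2 → 6, 8.87857/1 → 8; chars 68.
Subsquare: 0.94726/0.0833333 → 11 → l, 0.87857/0.0416667 → 21 → v; chars lv.
Extended square: 0.03059/0.00833333 → 3, 0.00357/0.00416667 → 0; chars 30.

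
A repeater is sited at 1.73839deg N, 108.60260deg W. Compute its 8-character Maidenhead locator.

DJ51qr77

Add 180° to longitude and 90° to latitude: 71.39740, 91.73839.
Field: lon ⌊71.39740/20⌋ = 3 → D; lat ⌊91.73839/10⌋ = 9 → J.
Square: lon ⌊11.39740/2⌋ = 5; lat ⌊1.73839/1⌋ = 1.
Subsquare: lon ⌊1.39740/0.0833333⌋ = 16 → q; lat ⌊0.73839/0.0416667⌋ = 17 → r.
Extended square: lon ⌊0.06407/0.00833333⌋ = 7; lat ⌊0.03006/0.00416667⌋ = 7.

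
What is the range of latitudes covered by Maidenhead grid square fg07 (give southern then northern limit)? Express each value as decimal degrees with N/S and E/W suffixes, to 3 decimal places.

23.000° S, 22.000° S

Field F=5, G=6: +5·20° lon, +6·10° lat → SW at lon -80°, lat -30°.
Square 0, 7: +0·2° lon, +7·1° lat → SW at lon -80°, lat -23°.
Cell spans 2° lon × 1° lat.
south 23.000° S, north 22.000° S.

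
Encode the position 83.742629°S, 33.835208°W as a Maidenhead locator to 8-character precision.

HA36bg91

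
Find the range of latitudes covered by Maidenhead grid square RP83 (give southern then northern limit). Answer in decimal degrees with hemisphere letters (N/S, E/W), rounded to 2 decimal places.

63.00° N, 64.00° N

Field R=17, P=15: +17·20° lon, +15·10° lat → SW at lon 160°, lat 60°.
Square 8, 3: +8·2° lon, +3·1° lat → SW at lon 176°, lat 63°.
Cell spans 2° lon × 1° lat.
south 63.00° N, north 64.00° N.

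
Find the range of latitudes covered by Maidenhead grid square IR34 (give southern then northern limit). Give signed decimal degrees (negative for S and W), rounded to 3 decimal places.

Field I=8, R=17: +8·20° lon, +17·10° lat → SW at lon -20°, lat 80°.
Square 3, 4: +3·2° lon, +4·1° lat → SW at lon -14°, lat 84°.
Cell spans 2° lon × 1° lat.
south 84.000, north 85.000.

84.000, 85.000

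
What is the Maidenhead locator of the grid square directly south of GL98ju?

GL98jt

Latitude subsquare u = 20; −1 → 19 = t.
The longitude characters are unchanged.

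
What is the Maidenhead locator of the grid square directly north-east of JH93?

KH04

Longitude square 9; +1 → 10, wraps to 0, carry into field.
Longitude field J = 9; +1 → 10 = K.
Latitude square 3; +1 → 4.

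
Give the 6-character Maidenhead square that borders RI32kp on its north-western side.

RI32jq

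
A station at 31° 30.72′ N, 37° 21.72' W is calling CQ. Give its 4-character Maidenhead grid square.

Shift to the Maidenhead origin (180°W, 90°S): lon 142.64, lat 121.51.
Field (20°×10°, letters A–R): 142.64/20 → 7 → H, 121.51/10 → 12 → M; chars HM.
Square (2°×1°, digits 0–9): 2.64/2 → 1, 1.51/1 → 1; chars 11.

HM11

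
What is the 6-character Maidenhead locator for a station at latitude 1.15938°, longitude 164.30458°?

RJ21dd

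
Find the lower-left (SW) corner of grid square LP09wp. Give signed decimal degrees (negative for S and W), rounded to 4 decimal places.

69.6250, 41.8333

Field L=11, P=15: +11·20° lon, +15·10° lat → SW at lon 40°, lat 60°.
Square 0, 9: +0·2° lon, +9·1° lat → SW at lon 40°, lat 69°.
Subsquare w=22, p=15: +22·0.0833333° lon, +15·0.0416667° lat → SW at lon 41.8333°, lat 69.625°.
latitude 69.6250, longitude 41.8333.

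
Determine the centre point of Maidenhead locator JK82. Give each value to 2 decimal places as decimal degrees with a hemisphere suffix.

12.50° N, 17.00° E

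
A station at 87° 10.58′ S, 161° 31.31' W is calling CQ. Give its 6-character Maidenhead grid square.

Shift to the Maidenhead origin (180°W, 90°S): lon 18.4782, lat 2.8237.
Field (20°×10°, letters A–R): 18.4782/20 → 0 → A, 2.8237/10 → 0 → A; chars AA.
Square (2°×1°, digits 0–9): 18.4782/2 → 9, 2.8237/1 → 2; chars 92.
Subsquare (5′×2.5′, letters a–x): 0.4782/0.0833333 → 5 → f, 0.8237/0.0416667 → 19 → t; chars ft.

AA92ft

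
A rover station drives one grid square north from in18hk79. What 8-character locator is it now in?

IN18hl70

Latitude extended square 9; +1 → 10, wraps to 0, carry into subsquare.
Latitude subsquare k = 10; +1 → 11 = l.
The longitude characters are unchanged.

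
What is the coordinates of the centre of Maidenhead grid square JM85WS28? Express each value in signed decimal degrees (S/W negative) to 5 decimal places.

Field J=9, M=12: +9·20° lon, +12·10° lat → SW at lon 0°, lat 30°.
Square 8, 5: +8·2° lon, +5·1° lat → SW at lon 16°, lat 35°.
Subsquare w=22, s=18: +22·0.0833333° lon, +18·0.0416667° lat → SW at lon 17.8333°, lat 35.75°.
Extended square 2, 8: +2·0.00833333° lon, +8·0.00416667° lat → SW at lon 17.85°, lat 35.7833°.
Cell spans 0.00833333° lon × 0.00416667° lat. Centre is SW corner plus half of each.
latitude 35.78542, longitude 17.85417.

35.78542, 17.85417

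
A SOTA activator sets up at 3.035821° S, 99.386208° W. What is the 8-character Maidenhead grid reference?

EI06hx31

Offset from 180°W / 90°S: lon 80.61379°, lat 86.96418°.
Field: lon ⌊80.61379/20⌋ = 4 → E; lat ⌊86.96418/10⌋ = 8 → I.
Square: lon ⌊0.61379/2⌋ = 0; lat ⌊6.96418/1⌋ = 6.
Subsquare: lon ⌊0.61379/0.0833333⌋ = 7 → h; lat ⌊0.96418/0.0416667⌋ = 23 → x.
Extended square: lon ⌊0.03046/0.00833333⌋ = 3; lat ⌊0.00585/0.00416667⌋ = 1.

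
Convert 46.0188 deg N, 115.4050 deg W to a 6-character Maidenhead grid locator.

DN26ha

Add 180° to longitude and 90° to latitude: 64.5950, 136.0188.
Field: lon ⌊64.5950/20⌋ = 3 → D; lat ⌊136.0188/10⌋ = 13 → N.
Square: lon ⌊4.5950/2⌋ = 2; lat ⌊6.0188/1⌋ = 6.
Subsquare: lon ⌊0.5950/0.0833333⌋ = 7 → h; lat ⌊0.0188/0.0416667⌋ = 0 → a.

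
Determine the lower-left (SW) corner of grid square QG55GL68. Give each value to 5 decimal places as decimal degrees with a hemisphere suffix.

24.50833° S, 150.55000° E

Field Q=16, G=6: +16·20° lon, +6·10° lat → SW at lon 140°, lat -30°.
Square 5, 5: +5·2° lon, +5·1° lat → SW at lon 150°, lat -25°.
Subsquare g=6, l=11: +6·0.0833333° lon, +11·0.0416667° lat → SW at lon 150.5°, lat -24.5417°.
Extended square 6, 8: +6·0.00833333° lon, +8·0.00416667° lat → SW at lon 150.55°, lat -24.5083°.
latitude 24.50833° S, longitude 150.55000° E.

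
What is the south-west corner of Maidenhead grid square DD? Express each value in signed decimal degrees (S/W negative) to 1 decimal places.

-60.0, -120.0

Field D=3, D=3: +3·20° lon, +3·10° lat → SW at lon -120°, lat -60°.
latitude -60.0, longitude -120.0.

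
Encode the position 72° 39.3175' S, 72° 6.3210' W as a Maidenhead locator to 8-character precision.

FB37wi72

Add 180° to longitude and 90° to latitude: 107.89465, 17.34471.
Field (20°×10°, letters A–R): lon ⌊107.89465/20⌋ = 5 → F; lat ⌊17.34471/10⌋ = 1 → B.
Square (2°×1°, digits 0–9): lon ⌊7.89465/2⌋ = 3; lat ⌊7.34471/1⌋ = 7.
Subsquare (5′×2.5′, letters a–x): lon ⌊1.89465/0.0833333⌋ = 22 → w; lat ⌊0.34471/0.0416667⌋ = 8 → i.
Extended square (30″×15″, digits 0–9): lon ⌊0.06132/0.00833333⌋ = 7; lat ⌊0.01137/0.00416667⌋ = 2.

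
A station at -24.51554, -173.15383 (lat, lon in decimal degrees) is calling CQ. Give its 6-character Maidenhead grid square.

AG35kl

Shift to the Maidenhead origin (180°W, 90°S): lon 6.8462, lat 65.4845.
Field: lon ⌊6.8462/20⌋ = 0 → A; lat ⌊65.4845/10⌋ = 6 → G.
Square: lon ⌊6.8462/2⌋ = 3; lat ⌊5.4845/1⌋ = 5.
Subsquare: lon ⌊0.8462/0.0833333⌋ = 10 → k; lat ⌊0.4845/0.0416667⌋ = 11 → l.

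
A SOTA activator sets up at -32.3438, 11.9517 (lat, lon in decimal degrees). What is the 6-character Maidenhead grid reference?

JF57xp

Offset from 180°W / 90°S: lon 191.9517°, lat 57.6562°.
Field: lon ⌊191.9517/20⌋ = 9 → J; lat ⌊57.6562/10⌋ = 5 → F.
Square: lon ⌊11.9517/2⌋ = 5; lat ⌊7.6562/1⌋ = 7.
Subsquare: lon ⌊1.9517/0.0833333⌋ = 23 → x; lat ⌊0.6562/0.0416667⌋ = 15 → p.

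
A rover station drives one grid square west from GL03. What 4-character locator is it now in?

Longitude square 0; −1 → -1, wraps to 9, carry into field.
Longitude field G = 6; −1 → 5 = F.
The latitude characters are unchanged.

FL93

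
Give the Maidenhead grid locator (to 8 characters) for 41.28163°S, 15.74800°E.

JE78ur92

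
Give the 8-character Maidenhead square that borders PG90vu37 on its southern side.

PG90vu36

Latitude extended square 7; −1 → 6.
The longitude characters are unchanged.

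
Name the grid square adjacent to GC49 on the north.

GD40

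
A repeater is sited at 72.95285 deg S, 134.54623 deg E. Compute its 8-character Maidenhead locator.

Shift to the Maidenhead origin (180°W, 90°S): lon 314.54623, lat 17.04715.
Field (20°×10°, letters A–R): 314.54623/20 → 15 → P, 17.04715/10 → 1 → B; chars PB.
Square (2°×1°, digits 0–9): 14.54623/2 → 7, 7.04715/1 → 7; chars 77.
Subsquare (5′×2.5′, letters a–x): 0.54623/0.0833333 → 6 → g, 0.04715/0.0416667 → 1 → b; chars gb.
Extended square (30″×15″, digits 0–9): 0.04623/0.00833333 → 5, 0.00548/0.00416667 → 1; chars 51.

PB77gb51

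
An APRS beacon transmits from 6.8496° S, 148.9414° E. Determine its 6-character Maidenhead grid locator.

QI43ld

Add 180° to longitude and 90° to latitude: 328.9414, 83.1504.
Field: 328.9414/20 → 16 → Q, 83.1504/10 → 8 → I; chars QI.
Square: 8.9414/2 → 4, 3.1504/1 → 3; chars 43.
Subsquare: 0.9414/0.0833333 → 11 → l, 0.1504/0.0416667 → 3 → d; chars ld.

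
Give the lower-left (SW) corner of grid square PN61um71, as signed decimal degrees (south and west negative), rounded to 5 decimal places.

Field P=15, N=13: +15·20° lon, +13·10° lat → SW at lon 120°, lat 40°.
Square 6, 1: +6·2° lon, +1·1° lat → SW at lon 132°, lat 41°.
Subsquare u=20, m=12: +20·0.0833333° lon, +12·0.0416667° lat → SW at lon 133.667°, lat 41.5°.
Extended square 7, 1: +7·0.00833333° lon, +1·0.00416667° lat → SW at lon 133.725°, lat 41.5042°.
latitude 41.50417, longitude 133.72500.

41.50417, 133.72500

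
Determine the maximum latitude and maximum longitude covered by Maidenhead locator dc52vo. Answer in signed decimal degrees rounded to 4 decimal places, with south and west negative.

-67.3750, -108.1667

Field D=3, C=2: +3·20° lon, +2·10° lat → SW at lon -120°, lat -70°.
Square 5, 2: +5·2° lon, +2·1° lat → SW at lon -110°, lat -68°.
Subsquare v=21, o=14: +21·0.0833333° lon, +14·0.0416667° lat → SW at lon -108.25°, lat -67.4167°.
Cell spans 0.0833333° lon × 0.0416667° lat. NE corner is SW corner plus one full cell.
latitude -67.3750, longitude -108.1667.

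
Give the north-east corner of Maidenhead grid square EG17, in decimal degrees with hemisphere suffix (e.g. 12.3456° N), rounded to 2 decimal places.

22.00° S, 96.00° W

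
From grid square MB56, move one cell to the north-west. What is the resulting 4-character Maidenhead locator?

Longitude square 5; −1 → 4.
Latitude square 6; +1 → 7.

MB47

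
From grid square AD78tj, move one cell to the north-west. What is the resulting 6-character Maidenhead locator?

Longitude subsquare t = 19; −1 → 18 = s.
Latitude subsquare j = 9; +1 → 10 = k.

AD78sk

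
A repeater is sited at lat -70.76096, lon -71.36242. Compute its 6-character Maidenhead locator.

Shift to the Maidenhead origin (180°W, 90°S): lon 108.6376, lat 19.2390.
Field (20°×10°, letters A–R): 108.6376/20 → 5 → F, 19.2390/10 → 1 → B; chars FB.
Square (2°×1°, digits 0–9): 8.6376/2 → 4, 9.2390/1 → 9; chars 49.
Subsquare (5′×2.5′, letters a–x): 0.6376/0.0833333 → 7 → h, 0.2390/0.0416667 → 5 → f; chars hf.

FB49hf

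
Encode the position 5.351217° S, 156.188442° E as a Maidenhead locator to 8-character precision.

Shift to the Maidenhead origin (180°W, 90°S): lon 336.18844, lat 84.64878.
Field: 336.18844/20 → 16 → Q, 84.64878/10 → 8 → I; chars QI.
Square: 16.18844/2 → 8, 4.64878/1 → 4; chars 84.
Subsquare: 0.18844/0.0833333 → 2 → c, 0.64878/0.0416667 → 15 → p; chars cp.
Extended square: 0.02178/0.00833333 → 2, 0.02378/0.00416667 → 5; chars 25.

QI84cp25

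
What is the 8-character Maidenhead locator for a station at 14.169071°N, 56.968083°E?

LK84le60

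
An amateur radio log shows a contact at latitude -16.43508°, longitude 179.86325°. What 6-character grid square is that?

RH93wn

Add 180° to longitude and 90° to latitude: 359.8632, 73.5649.
Field: lon ⌊359.8632/20⌋ = 17 → R; lat ⌊73.5649/10⌋ = 7 → H.
Square: lon ⌊19.8632/2⌋ = 9; lat ⌊3.5649/1⌋ = 3.
Subsquare: lon ⌊1.8632/0.0833333⌋ = 22 → w; lat ⌊0.5649/0.0416667⌋ = 13 → n.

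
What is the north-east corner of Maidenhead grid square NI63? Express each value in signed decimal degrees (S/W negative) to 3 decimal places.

-6.000, 94.000

Field N=13, I=8: +13·20° lon, +8·10° lat → SW at lon 80°, lat -10°.
Square 6, 3: +6·2° lon, +3·1° lat → SW at lon 92°, lat -7°.
Cell spans 2° lon × 1° lat. NE corner is SW corner plus one full cell.
latitude -6.000, longitude 94.000.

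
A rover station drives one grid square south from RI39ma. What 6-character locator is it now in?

RI38mx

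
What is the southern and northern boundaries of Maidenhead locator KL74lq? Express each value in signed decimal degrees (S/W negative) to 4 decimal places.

24.6667, 24.7083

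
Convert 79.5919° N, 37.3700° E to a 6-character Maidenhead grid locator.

KQ89qo

Offset from 180°W / 90°S: lon 217.3700°, lat 169.5919°.
Field: lon ⌊217.3700/20⌋ = 10 → K; lat ⌊169.5919/10⌋ = 16 → Q.
Square: lon ⌊17.3700/2⌋ = 8; lat ⌊9.5919/1⌋ = 9.
Subsquare: lon ⌊1.3700/0.0833333⌋ = 16 → q; lat ⌊0.5919/0.0416667⌋ = 14 → o.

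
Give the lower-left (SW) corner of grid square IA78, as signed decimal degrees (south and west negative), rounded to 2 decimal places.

-82.00, -6.00

Field I=8, A=0: +8·20° lon, +0·10° lat → SW at lon -20°, lat -90°.
Square 7, 8: +7·2° lon, +8·1° lat → SW at lon -6°, lat -82°.
latitude -82.00, longitude -6.00.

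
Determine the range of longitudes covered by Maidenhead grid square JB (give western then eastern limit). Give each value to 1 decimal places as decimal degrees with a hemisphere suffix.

0.0° E, 20.0° E

Field J=9, B=1: +9·20° lon, +1·10° lat → SW at lon 0°, lat -80°.
Cell spans 20° lon × 10° lat.
west 0.0° E, east 20.0° E.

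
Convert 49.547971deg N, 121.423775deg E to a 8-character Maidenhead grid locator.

PN09rn01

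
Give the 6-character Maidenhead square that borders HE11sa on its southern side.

Latitude subsquare a = 0; −1 → -1, wraps to 23 = x, carry into square.
Latitude square 1; −1 → 0.
The longitude characters are unchanged.

HE10sx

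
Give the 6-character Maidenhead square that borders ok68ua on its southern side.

Latitude subsquare a = 0; −1 → -1, wraps to 23 = x, carry into square.
Latitude square 8; −1 → 7.
The longitude characters are unchanged.

OK67ux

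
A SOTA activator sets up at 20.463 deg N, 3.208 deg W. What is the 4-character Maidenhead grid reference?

IL80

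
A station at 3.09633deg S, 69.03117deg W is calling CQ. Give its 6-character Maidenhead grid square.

Offset from 180°W / 90°S: lon 110.9688°, lat 86.9037°.
Field (20°×10°, letters A–R): 110.9688/20 → 5 → F, 86.9037/10 → 8 → I; chars FI.
Square (2°×1°, digits 0–9): 10.9688/2 → 5, 6.9037/1 → 6; chars 56.
Subsquare (5′×2.5′, letters a–x): 0.9688/0.0833333 → 11 → l, 0.9037/0.0416667 → 21 → v; chars lv.

FI56lv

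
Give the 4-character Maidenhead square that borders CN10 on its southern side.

CM19

Latitude square 0; −1 → -1, wraps to 9, carry into field.
Latitude field N = 13; −1 → 12 = M.
The longitude characters are unchanged.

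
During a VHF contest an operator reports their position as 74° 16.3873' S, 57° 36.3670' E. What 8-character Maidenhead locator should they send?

Add 180° to longitude and 90° to latitude: 237.60612, 15.72688.
Field (20°×10°, letters A–R): lon ⌊237.60612/20⌋ = 11 → L; lat ⌊15.72688/10⌋ = 1 → B.
Square (2°×1°, digits 0–9): lon ⌊17.60612/2⌋ = 8; lat ⌊5.72688/1⌋ = 5.
Subsquare (5′×2.5′, letters a–x): lon ⌊1.60612/0.0833333⌋ = 19 → t; lat ⌊0.72688/0.0416667⌋ = 17 → r.
Extended square (30″×15″, digits 0–9): lon ⌊0.02278/0.00833333⌋ = 2; lat ⌊0.01854/0.00416667⌋ = 4.

LB85tr24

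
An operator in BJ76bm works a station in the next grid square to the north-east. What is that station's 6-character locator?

BJ76cn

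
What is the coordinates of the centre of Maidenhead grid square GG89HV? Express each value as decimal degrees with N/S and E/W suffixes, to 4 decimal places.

Field G=6, G=6: +6·20° lon, +6·10° lat → SW at lon -60°, lat -30°.
Square 8, 9: +8·2° lon, +9·1° lat → SW at lon -44°, lat -21°.
Subsquare h=7, v=21: +7·0.0833333° lon, +21·0.0416667° lat → SW at lon -43.4167°, lat -20.125°.
Cell spans 0.0833333° lon × 0.0416667° lat. Centre is SW corner plus half of each.
latitude 20.1042° S, longitude 43.3750° W.

20.1042° S, 43.3750° W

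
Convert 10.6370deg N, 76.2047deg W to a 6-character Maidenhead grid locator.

Offset from 180°W / 90°S: lon 103.7953°, lat 100.6370°.
Field (20°×10°, letters A–R): lon ⌊103.7953/20⌋ = 5 → F; lat ⌊100.6370/10⌋ = 10 → K.
Square (2°×1°, digits 0–9): lon ⌊3.7953/2⌋ = 1; lat ⌊0.6370/1⌋ = 0.
Subsquare (5′×2.5′, letters a–x): lon ⌊1.7953/0.0833333⌋ = 21 → v; lat ⌊0.6370/0.0416667⌋ = 15 → p.

FK10vp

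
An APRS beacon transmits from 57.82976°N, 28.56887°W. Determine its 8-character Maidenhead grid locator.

HO57rt19

Add 180° to longitude and 90° to latitude: 151.43113, 147.82976.
Field: lon ⌊151.43113/20⌋ = 7 → H; lat ⌊147.82976/10⌋ = 14 → O.
Square: lon ⌊11.43113/2⌋ = 5; lat ⌊7.82976/1⌋ = 7.
Subsquare: lon ⌊1.43113/0.0833333⌋ = 17 → r; lat ⌊0.82976/0.0416667⌋ = 19 → t.
Extended square: lon ⌊0.01446/0.00833333⌋ = 1; lat ⌊0.03809/0.00416667⌋ = 9.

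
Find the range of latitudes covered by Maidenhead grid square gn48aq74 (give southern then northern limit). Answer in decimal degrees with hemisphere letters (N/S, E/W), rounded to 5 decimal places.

48.68333° N, 48.68750° N

Field G=6, N=13: +6·20° lon, +13·10° lat → SW at lon -60°, lat 40°.
Square 4, 8: +4·2° lon, +8·1° lat → SW at lon -52°, lat 48°.
Subsquare a=0, q=16: +0·0.0833333° lon, +16·0.0416667° lat → SW at lon -52°, lat 48.6667°.
Extended square 7, 4: +7·0.00833333° lon, +4·0.00416667° lat → SW at lon -51.9417°, lat 48.6833°.
Cell spans 0.00833333° lon × 0.00416667° lat.
south 48.68333° N, north 48.68750° N.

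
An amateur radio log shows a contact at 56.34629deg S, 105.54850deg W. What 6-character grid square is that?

DD73fp

Add 180° to longitude and 90° to latitude: 74.4515, 33.6537.
Field: lon ⌊74.4515/20⌋ = 3 → D; lat ⌊33.6537/10⌋ = 3 → D.
Square: lon ⌊14.4515/2⌋ = 7; lat ⌊3.6537/1⌋ = 3.
Subsquare: lon ⌊0.4515/0.0833333⌋ = 5 → f; lat ⌊0.6537/0.0416667⌋ = 15 → p.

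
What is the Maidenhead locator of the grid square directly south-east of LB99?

MB08

Longitude square 9; +1 → 10, wraps to 0, carry into field.
Longitude field L = 11; +1 → 12 = M.
Latitude square 9; −1 → 8.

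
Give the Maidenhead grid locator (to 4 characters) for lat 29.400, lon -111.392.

DL49

Shift to the Maidenhead origin (180°W, 90°S): lon 68.61, lat 119.40.
Field: lon ⌊68.61/20⌋ = 3 → D; lat ⌊119.40/10⌋ = 11 → L.
Square: lon ⌊8.61/2⌋ = 4; lat ⌊9.40/1⌋ = 9.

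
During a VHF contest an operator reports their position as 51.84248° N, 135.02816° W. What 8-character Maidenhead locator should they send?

CO21lu62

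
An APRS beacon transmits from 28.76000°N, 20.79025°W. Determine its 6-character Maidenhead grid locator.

HL98os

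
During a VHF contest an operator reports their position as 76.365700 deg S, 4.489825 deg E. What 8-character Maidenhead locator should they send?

JB23fp82

Shift to the Maidenhead origin (180°W, 90°S): lon 184.48982, lat 13.63430.
Field: 184.48982/20 → 9 → J, 13.63430/10 → 1 → B; chars JB.
Square: 4.48982/2 → 2, 3.63430/1 → 3; chars 23.
Subsquare: 0.48982/0.0833333 → 5 → f, 0.63430/0.0416667 → 15 → p; chars fp.
Extended square: 0.07316/0.00833333 → 8, 0.00930/0.00416667 → 2; chars 82.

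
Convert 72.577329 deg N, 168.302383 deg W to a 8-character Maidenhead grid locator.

AQ52un38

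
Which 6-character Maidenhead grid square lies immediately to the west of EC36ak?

Longitude subsquare a = 0; −1 → -1, wraps to 23 = x, carry into square.
Longitude square 3; −1 → 2.
The latitude characters are unchanged.

EC26xk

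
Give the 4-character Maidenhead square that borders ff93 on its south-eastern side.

GF02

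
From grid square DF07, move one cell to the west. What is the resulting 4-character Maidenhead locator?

CF97

Longitude square 0; −1 → -1, wraps to 9, carry into field.
Longitude field D = 3; −1 → 2 = C.
The latitude characters are unchanged.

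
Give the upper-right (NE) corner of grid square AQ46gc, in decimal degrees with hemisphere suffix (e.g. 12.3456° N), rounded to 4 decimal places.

76.1250° N, 171.4167° W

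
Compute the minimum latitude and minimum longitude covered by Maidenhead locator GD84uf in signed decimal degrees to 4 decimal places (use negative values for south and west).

-55.7917, -42.3333

Field G=6, D=3: +6·20° lon, +3·10° lat → SW at lon -60°, lat -60°.
Square 8, 4: +8·2° lon, +4·1° lat → SW at lon -44°, lat -56°.
Subsquare u=20, f=5: +20·0.0833333° lon, +5·0.0416667° lat → SW at lon -42.3333°, lat -55.7917°.
latitude -55.7917, longitude -42.3333.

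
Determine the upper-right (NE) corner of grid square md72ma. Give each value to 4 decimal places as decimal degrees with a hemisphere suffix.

57.9583° S, 75.0833° E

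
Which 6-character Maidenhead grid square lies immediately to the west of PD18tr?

Longitude subsquare t = 19; −1 → 18 = s.
The latitude characters are unchanged.

PD18sr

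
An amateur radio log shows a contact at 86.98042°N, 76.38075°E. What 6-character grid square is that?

Add 180° to longitude and 90° to latitude: 256.3808, 176.9804.
Field: 256.3808/20 → 12 → M, 176.9804/10 → 17 → R; chars MR.
Square: 16.3808/2 → 8, 6.9804/1 → 6; chars 86.
Subsquare: 0.3808/0.0833333 → 4 → e, 0.9804/0.0416667 → 23 → x; chars ex.

MR86ex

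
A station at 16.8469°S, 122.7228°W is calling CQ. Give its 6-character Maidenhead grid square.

Offset from 180°W / 90°S: lon 57.2772°, lat 73.1531°.
Field: 57.2772/20 → 2 → C, 73.1531/10 → 7 → H; chars CH.
Square: 17.2772/2 → 8, 3.1531/1 → 3; chars 83.
Subsquare: 1.2772/0.0833333 → 15 → p, 0.1531/0.0416667 → 3 → d; chars pd.

CH83pd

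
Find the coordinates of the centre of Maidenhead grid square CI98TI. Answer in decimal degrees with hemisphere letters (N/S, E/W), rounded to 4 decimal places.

1.6458° S, 120.3750° W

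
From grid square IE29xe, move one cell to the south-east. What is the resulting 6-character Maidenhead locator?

IE39ad

Longitude subsquare x = 23; +1 → 24, wraps to 0 = a, carry into square.
Longitude square 2; +1 → 3.
Latitude subsquare e = 4; −1 → 3 = d.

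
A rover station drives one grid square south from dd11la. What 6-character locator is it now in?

Latitude subsquare a = 0; −1 → -1, wraps to 23 = x, carry into square.
Latitude square 1; −1 → 0.
The longitude characters are unchanged.

DD10lx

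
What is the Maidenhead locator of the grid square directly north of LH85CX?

Latitude subsquare x = 23; +1 → 24, wraps to 0 = a, carry into square.
Latitude square 5; +1 → 6.
The longitude characters are unchanged.

LH86ca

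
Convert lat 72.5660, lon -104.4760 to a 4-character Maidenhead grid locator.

DQ72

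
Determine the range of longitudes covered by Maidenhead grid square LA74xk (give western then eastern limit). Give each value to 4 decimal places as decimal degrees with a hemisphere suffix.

Field L=11, A=0: +11·20° lon, +0·10° lat → SW at lon 40°, lat -90°.
Square 7, 4: +7·2° lon, +4·1° lat → SW at lon 54°, lat -86°.
Subsquare x=23, k=10: +23·0.0833333° lon, +10·0.0416667° lat → SW at lon 55.9167°, lat -85.5833°.
Cell spans 0.0833333° lon × 0.0416667° lat.
west 55.9167° E, east 56.0000° E.

55.9167° E, 56.0000° E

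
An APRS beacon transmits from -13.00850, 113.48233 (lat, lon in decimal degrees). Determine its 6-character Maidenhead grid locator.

OH66rx

Offset from 180°W / 90°S: lon 293.4823°, lat 76.9915°.
Field (20°×10°, letters A–R): lon ⌊293.4823/20⌋ = 14 → O; lat ⌊76.9915/10⌋ = 7 → H.
Square (2°×1°, digits 0–9): lon ⌊13.4823/2⌋ = 6; lat ⌊6.9915/1⌋ = 6.
Subsquare (5′×2.5′, letters a–x): lon ⌊1.4823/0.0833333⌋ = 17 → r; lat ⌊0.9915/0.0416667⌋ = 23 → x.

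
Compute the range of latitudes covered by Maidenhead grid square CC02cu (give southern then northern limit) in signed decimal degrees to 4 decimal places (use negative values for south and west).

-67.1667, -67.1250

Field C=2, C=2: +2·20° lon, +2·10° lat → SW at lon -140°, lat -70°.
Square 0, 2: +0·2° lon, +2·1° lat → SW at lon -140°, lat -68°.
Subsquare c=2, u=20: +2·0.0833333° lon, +20·0.0416667° lat → SW at lon -139.833°, lat -67.1667°.
Cell spans 0.0833333° lon × 0.0416667° lat.
south -67.1667, north -67.1250.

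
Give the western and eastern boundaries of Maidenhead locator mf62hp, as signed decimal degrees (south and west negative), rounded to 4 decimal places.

Field M=12, F=5: +12·20° lon, +5·10° lat → SW at lon 60°, lat -40°.
Square 6, 2: +6·2° lon, +2·1° lat → SW at lon 72°, lat -38°.
Subsquare h=7, p=15: +7·0.0833333° lon, +15·0.0416667° lat → SW at lon 72.5833°, lat -37.375°.
Cell spans 0.0833333° lon × 0.0416667° lat.
west 72.5833, east 72.6667.

72.5833, 72.6667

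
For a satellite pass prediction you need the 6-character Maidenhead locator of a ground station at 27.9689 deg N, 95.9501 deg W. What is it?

EL27ax

Add 180° to longitude and 90° to latitude: 84.0499, 117.9689.
Field: lon ⌊84.0499/20⌋ = 4 → E; lat ⌊117.9689/10⌋ = 11 → L.
Square: lon ⌊4.0499/2⌋ = 2; lat ⌊7.9689/1⌋ = 7.
Subsquare: lon ⌊0.0499/0.0833333⌋ = 0 → a; lat ⌊0.9689/0.0416667⌋ = 23 → x.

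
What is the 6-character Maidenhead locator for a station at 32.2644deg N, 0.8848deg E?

JM02kg

Offset from 180°W / 90°S: lon 180.8848°, lat 122.2644°.
Field: 180.8848/20 → 9 → J, 122.2644/10 → 12 → M; chars JM.
Square: 0.8848/2 → 0, 2.2644/1 → 2; chars 02.
Subsquare: 0.8848/0.0833333 → 10 → k, 0.2644/0.0416667 → 6 → g; chars kg.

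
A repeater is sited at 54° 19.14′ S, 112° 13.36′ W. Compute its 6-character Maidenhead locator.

DD35vq

Offset from 180°W / 90°S: lon 67.7773°, lat 35.6810°.
Field (20°×10°, letters A–R): 67.7773/20 → 3 → D, 35.6810/10 → 3 → D; chars DD.
Square (2°×1°, digits 0–9): 7.7773/2 → 3, 5.6810/1 → 5; chars 35.
Subsquare (5′×2.5′, letters a–x): 1.7773/0.0833333 → 21 → v, 0.6810/0.0416667 → 16 → q; chars vq.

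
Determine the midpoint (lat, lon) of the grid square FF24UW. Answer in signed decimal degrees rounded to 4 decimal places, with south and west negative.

-35.0625, -74.2917

Field F=5, F=5: +5·20° lon, +5·10° lat → SW at lon -80°, lat -40°.
Square 2, 4: +2·2° lon, +4·1° lat → SW at lon -76°, lat -36°.
Subsquare u=20, w=22: +20·0.0833333° lon, +22·0.0416667° lat → SW at lon -74.3333°, lat -35.0833°.
Cell spans 0.0833333° lon × 0.0416667° lat. Centre is SW corner plus half of each.
latitude -35.0625, longitude -74.2917.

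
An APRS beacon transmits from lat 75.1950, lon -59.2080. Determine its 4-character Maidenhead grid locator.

GQ05

Offset from 180°W / 90°S: lon 120.79°, lat 165.19°.
Field: 120.79/20 → 6 → G, 165.19/10 → 16 → Q; chars GQ.
Square: 0.79/2 → 0, 5.19/1 → 5; chars 05.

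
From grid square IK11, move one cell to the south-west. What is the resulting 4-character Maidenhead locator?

Longitude square 1; −1 → 0.
Latitude square 1; −1 → 0.

IK00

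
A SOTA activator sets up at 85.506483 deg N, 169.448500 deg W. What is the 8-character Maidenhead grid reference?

AR55gm61

Shift to the Maidenhead origin (180°W, 90°S): lon 10.55150, lat 175.50648.
Field: lon ⌊10.55150/20⌋ = 0 → A; lat ⌊175.50648/10⌋ = 17 → R.
Square: lon ⌊10.55150/2⌋ = 5; lat ⌊5.50648/1⌋ = 5.
Subsquare: lon ⌊0.55150/0.0833333⌋ = 6 → g; lat ⌊0.50648/0.0416667⌋ = 12 → m.
Extended square: lon ⌊0.05150/0.00833333⌋ = 6; lat ⌊0.00648/0.00416667⌋ = 1.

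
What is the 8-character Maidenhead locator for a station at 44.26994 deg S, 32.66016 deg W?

Add 180° to longitude and 90° to latitude: 147.33984, 45.73006.
Field: lon ⌊147.33984/20⌋ = 7 → H; lat ⌊45.73006/10⌋ = 4 → E.
Square: lon ⌊7.33984/2⌋ = 3; lat ⌊5.73006/1⌋ = 5.
Subsquare: lon ⌊1.33984/0.0833333⌋ = 16 → q; lat ⌊0.73006/0.0416667⌋ = 17 → r.
Extended square: lon ⌊0.00651/0.00833333⌋ = 0; lat ⌊0.02173/0.00416667⌋ = 5.

HE35qr05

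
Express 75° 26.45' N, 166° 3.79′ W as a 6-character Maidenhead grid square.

Offset from 180°W / 90°S: lon 13.9368°, lat 165.4408°.
Field (20°×10°, letters A–R): 13.9368/20 → 0 → A, 165.4408/10 → 16 → Q; chars AQ.
Square (2°×1°, digits 0–9): 13.9368/2 → 6, 5.4408/1 → 5; chars 65.
Subsquare (5′×2.5′, letters a–x): 1.9368/0.0833333 → 23 → x, 0.4408/0.0416667 → 10 → k; chars xk.

AQ65xk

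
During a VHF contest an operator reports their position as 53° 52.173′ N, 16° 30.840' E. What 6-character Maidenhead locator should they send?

JO83gu

Shift to the Maidenhead origin (180°W, 90°S): lon 196.5140, lat 143.8696.
Field: 196.5140/20 → 9 → J, 143.8696/10 → 14 → O; chars JO.
Square: 16.5140/2 → 8, 3.8696/1 → 3; chars 83.
Subsquare: 0.5140/0.0833333 → 6 → g, 0.8696/0.0416667 → 20 → u; chars gu.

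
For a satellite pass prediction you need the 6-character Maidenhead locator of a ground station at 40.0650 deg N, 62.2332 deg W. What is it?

FN80vb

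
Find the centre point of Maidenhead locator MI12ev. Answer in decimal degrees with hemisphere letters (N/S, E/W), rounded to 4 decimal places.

Field M=12, I=8: +12·20° lon, +8·10° lat → SW at lon 60°, lat -10°.
Square 1, 2: +1·2° lon, +2·1° lat → SW at lon 62°, lat -8°.
Subsquare e=4, v=21: +4·0.0833333° lon, +21·0.0416667° lat → SW at lon 62.3333°, lat -7.125°.
Cell spans 0.0833333° lon × 0.0416667° lat. Centre is SW corner plus half of each.
latitude 7.1042° S, longitude 62.3750° E.

7.1042° S, 62.3750° E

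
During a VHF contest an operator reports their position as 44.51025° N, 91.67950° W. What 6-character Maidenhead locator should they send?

EN44dm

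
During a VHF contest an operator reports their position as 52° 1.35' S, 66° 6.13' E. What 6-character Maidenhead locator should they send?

MD37bx

Add 180° to longitude and 90° to latitude: 246.1022, 37.9775.
Field: lon ⌊246.1022/20⌋ = 12 → M; lat ⌊37.9775/10⌋ = 3 → D.
Square: lon ⌊6.1022/2⌋ = 3; lat ⌊7.9775/1⌋ = 7.
Subsquare: lon ⌊0.1022/0.0833333⌋ = 1 → b; lat ⌊0.9775/0.0416667⌋ = 23 → x.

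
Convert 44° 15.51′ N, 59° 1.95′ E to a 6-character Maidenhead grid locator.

Add 180° to longitude and 90° to latitude: 239.0325, 134.2585.
Field: 239.0325/20 → 11 → L, 134.2585/10 → 13 → N; chars LN.
Square: 19.0325/2 → 9, 4.2585/1 → 4; chars 94.
Subsquare: 1.0325/0.0833333 → 12 → m, 0.2585/0.0416667 → 6 → g; chars mg.

LN94mg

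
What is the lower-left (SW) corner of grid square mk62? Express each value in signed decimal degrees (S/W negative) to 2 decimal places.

12.00, 72.00

Field M=12, K=10: +12·20° lon, +10·10° lat → SW at lon 60°, lat 10°.
Square 6, 2: +6·2° lon, +2·1° lat → SW at lon 72°, lat 12°.
latitude 12.00, longitude 72.00.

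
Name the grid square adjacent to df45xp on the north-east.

DF55aq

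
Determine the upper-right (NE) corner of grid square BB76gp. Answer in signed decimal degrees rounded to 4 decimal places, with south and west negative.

Field B=1, B=1: +1·20° lon, +1·10° lat → SW at lon -160°, lat -80°.
Square 7, 6: +7·2° lon, +6·1° lat → SW at lon -146°, lat -74°.
Subsquare g=6, p=15: +6·0.0833333° lon, +15·0.0416667° lat → SW at lon -145.5°, lat -73.375°.
Cell spans 0.0833333° lon × 0.0416667° lat. NE corner is SW corner plus one full cell.
latitude -73.3333, longitude -145.4167.

-73.3333, -145.4167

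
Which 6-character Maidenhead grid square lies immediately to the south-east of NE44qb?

Longitude subsquare q = 16; +1 → 17 = r.
Latitude subsquare b = 1; −1 → 0 = a.

NE44ra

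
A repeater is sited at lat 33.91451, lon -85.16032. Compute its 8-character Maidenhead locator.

EM73kv09

Shift to the Maidenhead origin (180°W, 90°S): lon 94.83968, lat 123.91451.
Field: 94.83968/20 → 4 → E, 123.91451/10 → 12 → M; chars EM.
Square: 14.83968/2 → 7, 3.91451/1 → 3; chars 73.
Subsquare: 0.83968/0.0833333 → 10 → k, 0.91451/0.0416667 → 21 → v; chars kv.
Extended square: 0.00635/0.00833333 → 0, 0.03951/0.00416667 → 9; chars 09.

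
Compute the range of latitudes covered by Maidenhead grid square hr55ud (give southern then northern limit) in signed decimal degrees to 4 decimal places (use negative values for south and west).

Field H=7, R=17: +7·20° lon, +17·10° lat → SW at lon -40°, lat 80°.
Square 5, 5: +5·2° lon, +5·1° lat → SW at lon -30°, lat 85°.
Subsquare u=20, d=3: +20·0.0833333° lon, +3·0.0416667° lat → SW at lon -28.3333°, lat 85.125°.
Cell spans 0.0833333° lon × 0.0416667° lat.
south 85.1250, north 85.1667.

85.1250, 85.1667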